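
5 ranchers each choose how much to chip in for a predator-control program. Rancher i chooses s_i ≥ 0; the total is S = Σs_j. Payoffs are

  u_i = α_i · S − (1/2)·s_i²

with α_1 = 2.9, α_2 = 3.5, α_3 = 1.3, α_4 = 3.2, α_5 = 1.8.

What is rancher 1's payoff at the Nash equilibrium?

32.625

Rancher i's FOC: ∂u_i/∂s_i = α_i − s_i = 0, so s_i* = α_i.
NE contributions = (2.9, 3.5, 1.3, 3.2, 1.8); S = 12.7.
u_1 = α_1·S − ½·(s_1)² = 2.9·12.7 − ½·2.9² = 32.625.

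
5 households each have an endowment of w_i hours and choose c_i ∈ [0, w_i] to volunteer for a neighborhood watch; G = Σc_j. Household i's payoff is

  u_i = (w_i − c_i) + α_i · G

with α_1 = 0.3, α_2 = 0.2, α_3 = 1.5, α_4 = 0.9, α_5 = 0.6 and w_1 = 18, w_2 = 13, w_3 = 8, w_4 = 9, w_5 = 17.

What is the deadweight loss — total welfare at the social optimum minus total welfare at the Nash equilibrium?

∂u_i/∂c_i = α_i − 1, so household i contributes w_i if α_i > 1, else 0.
α_i > 1 for i ∈ {3}; NE contributions (0, 0, 8, 0, 0), G = 8.
W^NE = Σw_i − G^NE + (Σα_i)·G^NE = 65 + 2.5·8 = 85.
Planner: ∂(Σu_j)/∂c_i = Σα_j − 1 = 2.5 > 0, so everyone contributes w_i; G^SO = 65, W^SO = 65 + 2.5·65 = 227.5.
Deadweight loss = 142.5.

142.5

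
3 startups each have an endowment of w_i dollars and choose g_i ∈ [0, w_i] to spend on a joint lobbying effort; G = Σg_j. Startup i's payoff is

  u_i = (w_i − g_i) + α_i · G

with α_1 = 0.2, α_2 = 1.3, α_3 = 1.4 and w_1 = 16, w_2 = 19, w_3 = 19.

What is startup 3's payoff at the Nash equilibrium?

53.2

∂u_i/∂g_i = α_i − 1, so startup i contributes w_i if α_i > 1, else 0.
α_i > 1 for i ∈ {2, 3}; NE contributions (0, 19, 19), G = 38.
u_3 = (19 − 19) + 1.4·38 = 53.2.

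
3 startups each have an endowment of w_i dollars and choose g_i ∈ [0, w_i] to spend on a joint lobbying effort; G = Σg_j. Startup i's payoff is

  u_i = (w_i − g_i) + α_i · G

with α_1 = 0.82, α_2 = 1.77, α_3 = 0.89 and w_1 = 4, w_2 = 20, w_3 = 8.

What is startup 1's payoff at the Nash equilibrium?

∂u_i/∂g_i = α_i − 1, so startup i contributes w_i if α_i > 1, else 0.
α_i > 1 for i ∈ {2}; NE contributions (0, 20, 0), G = 20.
u_1 = (4 − 0) + 0.82·20 = 20.4.

20.4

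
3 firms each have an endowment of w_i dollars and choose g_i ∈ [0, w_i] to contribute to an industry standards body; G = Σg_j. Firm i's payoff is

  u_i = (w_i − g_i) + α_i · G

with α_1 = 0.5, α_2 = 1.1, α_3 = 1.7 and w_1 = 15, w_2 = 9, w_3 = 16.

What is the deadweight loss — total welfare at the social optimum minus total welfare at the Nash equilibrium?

34.5

∂u_i/∂g_i = α_i − 1, so firm i contributes w_i if α_i > 1, else 0.
α_i > 1 for i ∈ {2, 3}; NE contributions (0, 9, 16), G = 25.
W^NE = Σw_i − G^NE + (Σα_i)·G^NE = 40 + 2.3·25 = 97.5.
Planner: ∂(Σu_j)/∂g_i = Σα_j − 1 = 2.3 > 0, so everyone contributes w_i; G^SO = 40, W^SO = 40 + 2.3·40 = 132.
Deadweight loss = 34.5.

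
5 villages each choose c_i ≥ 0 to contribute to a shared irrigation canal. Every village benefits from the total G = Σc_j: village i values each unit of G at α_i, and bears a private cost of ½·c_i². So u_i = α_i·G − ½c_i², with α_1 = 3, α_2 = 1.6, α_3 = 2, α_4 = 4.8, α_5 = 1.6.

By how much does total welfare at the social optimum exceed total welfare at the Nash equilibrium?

274.08

Village i's FOC: ∂u_i/∂c_i = α_i − c_i = 0, so c_i* = α_i.
NE contributions = (3, 1.6, 2, 4.8, 1.6); G = 13.
W^NE = (Σα)·G − ½Σα_i² = 13² − ½·41.16 = 148.42.
Planner sets c_i = Σα_j = 13 for every i, so G^SO = 5·13 = 65.
W^SO = (Σα)·G^SO − ½·5·(Σα)² = (5/2)·13² = 422.5.
Deadweight loss = W^SO − W^NE = 274.08.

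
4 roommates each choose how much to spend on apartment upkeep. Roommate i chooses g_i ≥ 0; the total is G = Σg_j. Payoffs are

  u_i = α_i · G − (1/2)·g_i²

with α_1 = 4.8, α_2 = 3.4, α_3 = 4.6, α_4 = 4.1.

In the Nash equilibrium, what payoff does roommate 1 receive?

Roommate i's FOC: ∂u_i/∂g_i = α_i − g_i = 0, so g_i* = α_i.
NE contributions = (4.8, 3.4, 4.6, 4.1); G = 16.9.
u_1 = α_1·G − ½·(g_1)² = 4.8·16.9 − ½·4.8² = 69.6.

69.6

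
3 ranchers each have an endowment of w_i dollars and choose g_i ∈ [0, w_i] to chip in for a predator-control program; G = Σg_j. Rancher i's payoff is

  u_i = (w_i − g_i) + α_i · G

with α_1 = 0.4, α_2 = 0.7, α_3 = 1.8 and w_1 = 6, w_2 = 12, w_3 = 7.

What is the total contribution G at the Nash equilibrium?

7

∂u_i/∂g_i = α_i − 1, so rancher i contributes w_i if α_i > 1, else 0.
α_i > 1 for i ∈ {3}; NE contributions (0, 0, 7), G = 7.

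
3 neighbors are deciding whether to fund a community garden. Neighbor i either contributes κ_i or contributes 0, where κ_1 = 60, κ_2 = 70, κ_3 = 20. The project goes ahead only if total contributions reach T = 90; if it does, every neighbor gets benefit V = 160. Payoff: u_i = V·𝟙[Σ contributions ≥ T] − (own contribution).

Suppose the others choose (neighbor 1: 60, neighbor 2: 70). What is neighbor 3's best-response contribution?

0

Others' total = 130 ≥ 90; contributing adds cost 20 for no extra benefit.
Best response: 0.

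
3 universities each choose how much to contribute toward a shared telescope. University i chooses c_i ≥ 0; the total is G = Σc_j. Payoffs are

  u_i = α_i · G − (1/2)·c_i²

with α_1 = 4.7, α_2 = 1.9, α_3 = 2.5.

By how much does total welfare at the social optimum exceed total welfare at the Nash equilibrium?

University i's FOC: ∂u_i/∂c_i = α_i − c_i = 0, so c_i* = α_i.
NE contributions = (4.7, 1.9, 2.5); G = 9.1.
W^NE = (Σα)·G − ½Σα_i² = 9.1² − ½·31.95 = 66.835.
Planner sets c_i = Σα_j = 9.1 for every i, so G^SO = 3·9.1 = 27.3.
W^SO = (Σα)·G^SO − ½·3·(Σα)² = (3/2)·9.1² = 124.215.
Deadweight loss = W^SO − W^NE = 57.38.

57.38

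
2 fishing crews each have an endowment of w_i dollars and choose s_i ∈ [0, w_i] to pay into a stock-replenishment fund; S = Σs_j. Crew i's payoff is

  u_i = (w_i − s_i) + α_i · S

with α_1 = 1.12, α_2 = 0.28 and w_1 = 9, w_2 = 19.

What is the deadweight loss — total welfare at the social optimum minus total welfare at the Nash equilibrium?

∂u_i/∂s_i = α_i − 1, so crew i contributes w_i if α_i > 1, else 0.
α_i > 1 for i ∈ {1}; NE contributions (9, 0), S = 9.
W^NE = Σw_i − S^NE + (Σα_i)·S^NE = 28 + 0.4·9 = 31.6.
Planner: ∂(Σu_j)/∂s_i = Σα_j − 1 = 0.4 > 0, so everyone contributes w_i; S^SO = 28, W^SO = 28 + 0.4·28 = 39.2.
Deadweight loss = 7.6.

7.6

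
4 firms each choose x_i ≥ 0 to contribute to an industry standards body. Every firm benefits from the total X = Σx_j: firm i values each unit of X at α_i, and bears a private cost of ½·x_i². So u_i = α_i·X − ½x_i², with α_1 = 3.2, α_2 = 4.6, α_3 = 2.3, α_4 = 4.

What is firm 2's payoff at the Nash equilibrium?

54.28

Firm i's FOC: ∂u_i/∂x_i = α_i − x_i = 0, so x_i* = α_i.
NE contributions = (3.2, 4.6, 2.3, 4); X = 14.1.
u_2 = α_2·X − ½·(x_2)² = 4.6·14.1 − ½·4.6² = 54.28.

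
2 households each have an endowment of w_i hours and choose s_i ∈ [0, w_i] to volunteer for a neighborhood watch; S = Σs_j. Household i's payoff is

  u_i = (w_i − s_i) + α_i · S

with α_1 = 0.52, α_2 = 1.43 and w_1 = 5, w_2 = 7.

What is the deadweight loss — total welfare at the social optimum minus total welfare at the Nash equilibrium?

∂u_i/∂s_i = α_i − 1, so household i contributes w_i if α_i > 1, else 0.
α_i > 1 for i ∈ {2}; NE contributions (0, 7), S = 7.
W^NE = Σw_i − S^NE + (Σα_i)·S^NE = 12 + 0.95·7 = 18.65.
Planner: ∂(Σu_j)/∂s_i = Σα_j − 1 = 0.95 > 0, so everyone contributes w_i; S^SO = 12, W^SO = 12 + 0.95·12 = 23.4.
Deadweight loss = 4.75.

4.75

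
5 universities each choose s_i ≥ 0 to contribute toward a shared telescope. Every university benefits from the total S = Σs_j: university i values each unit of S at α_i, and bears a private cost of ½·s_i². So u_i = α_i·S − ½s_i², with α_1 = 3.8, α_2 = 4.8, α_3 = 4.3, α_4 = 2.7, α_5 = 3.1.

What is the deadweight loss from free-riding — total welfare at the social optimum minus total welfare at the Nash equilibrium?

560.97

University i's FOC: ∂u_i/∂s_i = α_i − s_i = 0, so s_i* = α_i.
NE contributions = (3.8, 4.8, 4.3, 2.7, 3.1); S = 18.7.
W^NE = (Σα)·S − ½Σα_i² = 18.7² − ½·72.87 = 313.255.
Planner sets s_i = Σα_j = 18.7 for every i, so S^SO = 5·18.7 = 93.5.
W^SO = (Σα)·S^SO − ½·5·(Σα)² = (5/2)·18.7² = 874.225.
Deadweight loss = W^SO − W^NE = 560.97.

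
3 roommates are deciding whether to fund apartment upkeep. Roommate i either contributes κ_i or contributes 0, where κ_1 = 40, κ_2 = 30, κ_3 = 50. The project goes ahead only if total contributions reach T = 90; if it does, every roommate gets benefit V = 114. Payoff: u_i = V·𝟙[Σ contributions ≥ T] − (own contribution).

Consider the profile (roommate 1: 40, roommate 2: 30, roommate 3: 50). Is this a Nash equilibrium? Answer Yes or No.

Total = 120 ≥ 90: provided.
Roommate 1 (pledges 40, payoff 74): dropping to 0 → total 80, payoff 0. No gain.
Roommate 2 (pledges 30, payoff 84): dropping to 0 → total 90, payoff 114. Profitable deviation.

No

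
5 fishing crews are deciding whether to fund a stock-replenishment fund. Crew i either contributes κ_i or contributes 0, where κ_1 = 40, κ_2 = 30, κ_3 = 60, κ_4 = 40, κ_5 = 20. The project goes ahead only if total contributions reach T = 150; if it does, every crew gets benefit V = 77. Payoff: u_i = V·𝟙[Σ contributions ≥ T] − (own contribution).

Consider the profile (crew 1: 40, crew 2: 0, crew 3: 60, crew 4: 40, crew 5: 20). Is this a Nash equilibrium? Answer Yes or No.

Total = 160 ≥ 150: provided.
Crew 1 (pledges 40, payoff 37): dropping to 0 → total 120, payoff 0. No gain.
Crew 2 (pledges 0, payoff 77): pledging 30 → total 190, payoff 47. No gain.
Crew 3 (pledges 60, payoff 17): dropping to 0 → total 100, payoff 0. No gain.
Crew 4 (pledges 40, payoff 37): dropping to 0 → total 120, payoff 0. No gain.
Crew 5 (pledges 20, payoff 57): dropping to 0 → total 140, payoff 0. No gain.

Yes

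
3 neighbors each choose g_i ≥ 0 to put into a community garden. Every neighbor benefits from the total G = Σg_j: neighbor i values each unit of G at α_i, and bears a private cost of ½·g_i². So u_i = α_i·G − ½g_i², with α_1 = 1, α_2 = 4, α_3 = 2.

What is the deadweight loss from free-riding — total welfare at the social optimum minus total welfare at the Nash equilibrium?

35

Neighbor i's FOC: ∂u_i/∂g_i = α_i − g_i = 0, so g_i* = α_i.
NE contributions = (1, 4, 2); G = 7.
W^NE = (Σα)·G − ½Σα_i² = 7² − ½·21 = 38.5.
Planner sets g_i = Σα_j = 7 for every i, so G^SO = 3·7 = 21.
W^SO = (Σα)·G^SO − ½·3·(Σα)² = (3/2)·7² = 73.5.
Deadweight loss = W^SO − W^NE = 35.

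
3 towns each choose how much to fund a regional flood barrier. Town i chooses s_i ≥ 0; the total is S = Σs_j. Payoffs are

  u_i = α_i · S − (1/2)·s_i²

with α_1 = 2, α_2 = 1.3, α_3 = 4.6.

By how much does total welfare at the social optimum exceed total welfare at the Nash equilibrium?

Town i's FOC: ∂u_i/∂s_i = α_i − s_i = 0, so s_i* = α_i.
NE contributions = (2, 1.3, 4.6); S = 7.9.
W^NE = (Σα)·S − ½Σα_i² = 7.9² − ½·26.85 = 48.985.
Planner sets s_i = Σα_j = 7.9 for every i, so S^SO = 3·7.9 = 23.7.
W^SO = (Σα)·S^SO − ½·3·(Σα)² = (3/2)·7.9² = 93.615.
Deadweight loss = W^SO − W^NE = 44.63.

44.63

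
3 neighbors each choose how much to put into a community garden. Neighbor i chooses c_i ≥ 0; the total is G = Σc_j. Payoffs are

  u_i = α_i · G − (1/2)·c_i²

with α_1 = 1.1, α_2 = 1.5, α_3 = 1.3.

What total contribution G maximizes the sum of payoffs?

Planner FOC: ∂(Σu_j)/∂c_i = (Σα_j) − c_i = 0, so c_i^SO = Σα_j = 3.9 for every i; G^SO = 11.7.

11.7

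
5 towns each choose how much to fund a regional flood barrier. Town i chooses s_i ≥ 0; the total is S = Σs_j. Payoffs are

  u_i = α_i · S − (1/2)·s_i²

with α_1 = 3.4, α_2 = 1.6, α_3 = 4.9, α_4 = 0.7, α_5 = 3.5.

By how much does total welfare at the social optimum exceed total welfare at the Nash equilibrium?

Town i's FOC: ∂u_i/∂s_i = α_i − s_i = 0, so s_i* = α_i.
NE contributions = (3.4, 1.6, 4.9, 0.7, 3.5); S = 14.1.
W^NE = (Σα)·S − ½Σα_i² = 14.1² − ½·50.87 = 173.375.
Planner sets s_i = Σα_j = 14.1 for every i, so S^SO = 5·14.1 = 70.5.
W^SO = (Σα)·S^SO − ½·5·(Σα)² = (5/2)·14.1² = 497.025.
Deadweight loss = W^SO − W^NE = 323.65.

323.65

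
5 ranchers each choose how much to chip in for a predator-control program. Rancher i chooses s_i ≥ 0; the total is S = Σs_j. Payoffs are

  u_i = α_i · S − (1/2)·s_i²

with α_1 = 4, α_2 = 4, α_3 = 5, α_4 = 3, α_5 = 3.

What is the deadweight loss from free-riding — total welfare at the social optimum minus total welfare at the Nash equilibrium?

579

Rancher i's FOC: ∂u_i/∂s_i = α_i − s_i = 0, so s_i* = α_i.
NE contributions = (4, 4, 5, 3, 3); S = 19.
W^NE = (Σα)·S − ½Σα_i² = 19² − ½·75 = 323.5.
Planner sets s_i = Σα_j = 19 for every i, so S^SO = 5·19 = 95.
W^SO = (Σα)·S^SO − ½·5·(Σα)² = (5/2)·19² = 902.5.
Deadweight loss = W^SO − W^NE = 579.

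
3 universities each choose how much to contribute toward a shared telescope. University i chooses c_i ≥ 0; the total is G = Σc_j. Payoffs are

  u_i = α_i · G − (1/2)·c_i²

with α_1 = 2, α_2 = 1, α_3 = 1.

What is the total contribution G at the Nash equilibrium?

University i's FOC: ∂u_i/∂c_i = α_i − c_i = 0, so c_i* = α_i.
NE contributions = (2, 1, 1); G = 4.

4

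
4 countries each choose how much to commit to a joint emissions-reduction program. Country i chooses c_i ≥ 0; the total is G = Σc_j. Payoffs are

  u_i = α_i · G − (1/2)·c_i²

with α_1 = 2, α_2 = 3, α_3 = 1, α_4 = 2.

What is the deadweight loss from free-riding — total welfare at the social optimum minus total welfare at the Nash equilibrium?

Country i's FOC: ∂u_i/∂c_i = α_i − c_i = 0, so c_i* = α_i.
NE contributions = (2, 3, 1, 2); G = 8.
W^NE = (Σα)·G − ½Σα_i² = 8² − ½·18 = 55.
Planner sets c_i = Σα_j = 8 for every i, so G^SO = 4·8 = 32.
W^SO = (Σα)·G^SO − ½·4·(Σα)² = (4/2)·8² = 128.
Deadweight loss = W^SO − W^NE = 73.

73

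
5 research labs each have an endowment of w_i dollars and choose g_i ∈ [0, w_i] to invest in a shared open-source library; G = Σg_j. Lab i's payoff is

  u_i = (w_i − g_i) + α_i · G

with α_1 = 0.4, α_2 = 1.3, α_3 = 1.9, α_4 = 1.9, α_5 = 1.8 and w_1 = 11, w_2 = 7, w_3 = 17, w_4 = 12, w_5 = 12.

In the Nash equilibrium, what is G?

48

∂u_i/∂g_i = α_i − 1, so lab i contributes w_i if α_i > 1, else 0.
α_i > 1 for i ∈ {2, 3, 4, 5}; NE contributions (0, 7, 17, 12, 12), G = 48.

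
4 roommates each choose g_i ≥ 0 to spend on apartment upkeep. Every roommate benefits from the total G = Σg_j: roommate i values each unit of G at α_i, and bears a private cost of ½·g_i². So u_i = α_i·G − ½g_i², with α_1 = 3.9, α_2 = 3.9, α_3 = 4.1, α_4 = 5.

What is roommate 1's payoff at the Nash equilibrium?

58.305

Roommate i's FOC: ∂u_i/∂g_i = α_i − g_i = 0, so g_i* = α_i.
NE contributions = (3.9, 3.9, 4.1, 5); G = 16.9.
u_1 = α_1·G − ½·(g_1)² = 3.9·16.9 − ½·3.9² = 58.305.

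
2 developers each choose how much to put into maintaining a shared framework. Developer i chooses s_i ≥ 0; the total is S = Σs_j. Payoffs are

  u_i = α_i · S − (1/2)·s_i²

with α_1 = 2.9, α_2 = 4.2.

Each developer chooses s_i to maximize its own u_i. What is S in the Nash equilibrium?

7.1

Developer i's FOC: ∂u_i/∂s_i = α_i − s_i = 0, so s_i* = α_i.
NE contributions = (2.9, 4.2); S = 7.1.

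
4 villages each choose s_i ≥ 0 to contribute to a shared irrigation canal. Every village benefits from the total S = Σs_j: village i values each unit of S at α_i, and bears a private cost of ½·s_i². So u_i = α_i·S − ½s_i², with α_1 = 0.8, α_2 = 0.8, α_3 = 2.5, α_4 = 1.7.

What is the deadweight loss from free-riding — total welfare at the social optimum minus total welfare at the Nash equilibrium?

38.85

Village i's FOC: ∂u_i/∂s_i = α_i − s_i = 0, so s_i* = α_i.
NE contributions = (0.8, 0.8, 2.5, 1.7); S = 5.8.
W^NE = (Σα)·S − ½Σα_i² = 5.8² − ½·10.42 = 28.43.
Planner sets s_i = Σα_j = 5.8 for every i, so S^SO = 4·5.8 = 23.2.
W^SO = (Σα)·S^SO − ½·4·(Σα)² = (4/2)·5.8² = 67.28.
Deadweight loss = W^SO − W^NE = 38.85.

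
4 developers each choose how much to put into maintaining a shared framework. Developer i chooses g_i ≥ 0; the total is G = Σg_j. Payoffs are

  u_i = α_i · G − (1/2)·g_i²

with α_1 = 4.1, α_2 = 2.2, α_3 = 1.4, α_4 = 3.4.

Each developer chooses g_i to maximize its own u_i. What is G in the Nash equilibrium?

11.1

Developer i's FOC: ∂u_i/∂g_i = α_i − g_i = 0, so g_i* = α_i.
NE contributions = (4.1, 2.2, 1.4, 3.4); G = 11.1.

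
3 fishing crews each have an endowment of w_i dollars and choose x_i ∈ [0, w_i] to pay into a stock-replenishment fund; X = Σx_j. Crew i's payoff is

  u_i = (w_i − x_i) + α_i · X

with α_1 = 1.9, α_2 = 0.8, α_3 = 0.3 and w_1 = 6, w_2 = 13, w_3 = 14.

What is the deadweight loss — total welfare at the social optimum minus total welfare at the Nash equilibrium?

54

∂u_i/∂x_i = α_i − 1, so crew i contributes w_i if α_i > 1, else 0.
α_i > 1 for i ∈ {1}; NE contributions (6, 0, 0), X = 6.
W^NE = Σw_i − X^NE + (Σα_i)·X^NE = 33 + 2·6 = 45.
Planner: ∂(Σu_j)/∂x_i = Σα_j − 1 = 2 > 0, so everyone contributes w_i; X^SO = 33, W^SO = 33 + 2·33 = 99.
Deadweight loss = 54.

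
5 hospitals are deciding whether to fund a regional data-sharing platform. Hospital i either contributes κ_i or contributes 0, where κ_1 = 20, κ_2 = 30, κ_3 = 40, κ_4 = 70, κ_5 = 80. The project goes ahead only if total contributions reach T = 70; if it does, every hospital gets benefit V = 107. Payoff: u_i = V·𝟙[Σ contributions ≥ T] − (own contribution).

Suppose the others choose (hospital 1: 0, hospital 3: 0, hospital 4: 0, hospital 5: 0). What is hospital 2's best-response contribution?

0

Others' total = 0. Even contributing 30 gives 30 < 70: no benefit either way.
Best response: 0.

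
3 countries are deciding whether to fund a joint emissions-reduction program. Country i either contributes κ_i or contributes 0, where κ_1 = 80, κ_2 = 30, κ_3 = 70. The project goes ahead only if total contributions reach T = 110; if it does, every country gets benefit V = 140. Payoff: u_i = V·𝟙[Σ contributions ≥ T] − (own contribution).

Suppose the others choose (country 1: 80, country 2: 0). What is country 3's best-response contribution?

70

Others' total = 80. Contributing 70 brings total to 150 ≥ 110: gain V − κ_3 = 70.
Best response: 70.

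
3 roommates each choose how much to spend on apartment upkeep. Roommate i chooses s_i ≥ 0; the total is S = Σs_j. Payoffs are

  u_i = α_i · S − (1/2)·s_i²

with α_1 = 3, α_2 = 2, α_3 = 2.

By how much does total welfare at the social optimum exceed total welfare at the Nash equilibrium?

Roommate i's FOC: ∂u_i/∂s_i = α_i − s_i = 0, so s_i* = α_i.
NE contributions = (3, 2, 2); S = 7.
W^NE = (Σα)·S − ½Σα_i² = 7² − ½·17 = 40.5.
Planner sets s_i = Σα_j = 7 for every i, so S^SO = 3·7 = 21.
W^SO = (Σα)·S^SO − ½·3·(Σα)² = (3/2)·7² = 73.5.
Deadweight loss = W^SO − W^NE = 33.

33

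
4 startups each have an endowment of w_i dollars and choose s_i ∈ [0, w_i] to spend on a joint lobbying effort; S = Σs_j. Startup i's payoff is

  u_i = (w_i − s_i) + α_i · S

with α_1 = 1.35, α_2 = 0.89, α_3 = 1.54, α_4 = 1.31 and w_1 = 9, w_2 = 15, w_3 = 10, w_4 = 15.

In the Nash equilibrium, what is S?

∂u_i/∂s_i = α_i − 1, so startup i contributes w_i if α_i > 1, else 0.
α_i > 1 for i ∈ {1, 3, 4}; NE contributions (9, 0, 10, 15), S = 34.

34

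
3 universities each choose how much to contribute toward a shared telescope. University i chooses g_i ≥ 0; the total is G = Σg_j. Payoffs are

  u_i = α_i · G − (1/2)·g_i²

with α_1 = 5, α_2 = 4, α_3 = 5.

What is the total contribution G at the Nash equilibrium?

14

University i's FOC: ∂u_i/∂g_i = α_i − g_i = 0, so g_i* = α_i.
NE contributions = (5, 4, 5); G = 14.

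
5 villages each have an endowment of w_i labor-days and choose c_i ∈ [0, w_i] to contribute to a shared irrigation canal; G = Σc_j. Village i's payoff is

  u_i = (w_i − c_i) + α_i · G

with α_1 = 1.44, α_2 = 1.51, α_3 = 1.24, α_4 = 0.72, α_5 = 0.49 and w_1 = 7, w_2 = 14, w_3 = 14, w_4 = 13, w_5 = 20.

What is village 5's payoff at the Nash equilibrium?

37.15

∂u_i/∂c_i = α_i − 1, so village i contributes w_i if α_i > 1, else 0.
α_i > 1 for i ∈ {1, 2, 3}; NE contributions (7, 14, 14, 0, 0), G = 35.
u_5 = (20 − 0) + 0.49·35 = 37.15.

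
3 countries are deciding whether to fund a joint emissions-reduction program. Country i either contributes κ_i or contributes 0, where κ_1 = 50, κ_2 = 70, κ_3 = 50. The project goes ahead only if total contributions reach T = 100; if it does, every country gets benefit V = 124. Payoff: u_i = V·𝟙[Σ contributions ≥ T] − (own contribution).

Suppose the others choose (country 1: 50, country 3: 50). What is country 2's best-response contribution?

0

Others' total = 100 ≥ 100; contributing adds cost 70 for no extra benefit.
Best response: 0.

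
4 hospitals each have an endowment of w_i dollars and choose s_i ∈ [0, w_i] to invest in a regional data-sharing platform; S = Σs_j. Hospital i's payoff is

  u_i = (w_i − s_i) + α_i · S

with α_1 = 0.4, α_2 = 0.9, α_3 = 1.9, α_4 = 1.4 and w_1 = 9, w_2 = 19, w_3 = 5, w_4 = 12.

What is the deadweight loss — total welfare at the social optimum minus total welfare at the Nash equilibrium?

∂u_i/∂s_i = α_i − 1, so hospital i contributes w_i if α_i > 1, else 0.
α_i > 1 for i ∈ {3, 4}; NE contributions (0, 0, 5, 12), S = 17.
W^NE = Σw_i − S^NE + (Σα_i)·S^NE = 45 + 3.6·17 = 106.2.
Planner: ∂(Σu_j)/∂s_i = Σα_j − 1 = 3.6 > 0, so everyone contributes w_i; S^SO = 45, W^SO = 45 + 3.6·45 = 207.
Deadweight loss = 100.8.

100.8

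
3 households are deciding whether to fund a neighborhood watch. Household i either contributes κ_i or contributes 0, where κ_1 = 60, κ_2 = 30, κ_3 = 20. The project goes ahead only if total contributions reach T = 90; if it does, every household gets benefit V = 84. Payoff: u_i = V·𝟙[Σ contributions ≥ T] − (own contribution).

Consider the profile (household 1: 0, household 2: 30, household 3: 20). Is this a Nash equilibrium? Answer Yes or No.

Total = 50 < 90: not provided.
Household 1 (pledges 0, payoff 0): pledging 60 → total 110, payoff 24. Profitable deviation.

No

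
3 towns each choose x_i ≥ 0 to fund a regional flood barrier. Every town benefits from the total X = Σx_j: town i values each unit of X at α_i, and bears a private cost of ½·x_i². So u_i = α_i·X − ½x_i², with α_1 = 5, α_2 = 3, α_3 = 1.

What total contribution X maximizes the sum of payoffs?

Planner FOC: ∂(Σu_j)/∂x_i = (Σα_j) − x_i = 0, so x_i^SO = Σα_j = 9 for every i; X^SO = 27.

27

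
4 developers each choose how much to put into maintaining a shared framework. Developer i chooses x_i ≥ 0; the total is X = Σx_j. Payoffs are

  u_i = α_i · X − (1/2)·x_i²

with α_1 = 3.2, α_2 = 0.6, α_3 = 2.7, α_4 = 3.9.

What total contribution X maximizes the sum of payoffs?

41.6

Planner FOC: ∂(Σu_j)/∂x_i = (Σα_j) − x_i = 0, so x_i^SO = Σα_j = 10.4 for every i; X^SO = 41.6.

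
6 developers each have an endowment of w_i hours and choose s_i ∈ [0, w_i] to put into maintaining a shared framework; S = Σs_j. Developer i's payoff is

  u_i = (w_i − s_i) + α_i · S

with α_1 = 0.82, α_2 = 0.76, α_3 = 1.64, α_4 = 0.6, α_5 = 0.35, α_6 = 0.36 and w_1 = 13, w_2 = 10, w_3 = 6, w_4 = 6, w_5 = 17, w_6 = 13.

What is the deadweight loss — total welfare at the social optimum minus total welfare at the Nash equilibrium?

∂u_i/∂s_i = α_i − 1, so developer i contributes w_i if α_i > 1, else 0.
α_i > 1 for i ∈ {3}; NE contributions (0, 0, 6, 0, 0, 0), S = 6.
W^NE = Σw_i − S^NE + (Σα_i)·S^NE = 65 + 3.53·6 = 86.18.
Planner: ∂(Σu_j)/∂s_i = Σα_j − 1 = 3.53 > 0, so everyone contributes w_i; S^SO = 65, W^SO = 65 + 3.53·65 = 294.45.
Deadweight loss = 208.27.

208.27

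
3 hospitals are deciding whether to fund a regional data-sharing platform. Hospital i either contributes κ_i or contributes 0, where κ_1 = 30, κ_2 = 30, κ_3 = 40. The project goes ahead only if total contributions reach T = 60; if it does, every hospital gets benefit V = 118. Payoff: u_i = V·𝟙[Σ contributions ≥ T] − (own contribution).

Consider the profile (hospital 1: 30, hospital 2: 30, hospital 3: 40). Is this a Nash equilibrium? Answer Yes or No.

No

Total = 100 ≥ 60: provided.
Hospital 1 (pledges 30, payoff 88): dropping to 0 → total 70, payoff 118. Profitable deviation.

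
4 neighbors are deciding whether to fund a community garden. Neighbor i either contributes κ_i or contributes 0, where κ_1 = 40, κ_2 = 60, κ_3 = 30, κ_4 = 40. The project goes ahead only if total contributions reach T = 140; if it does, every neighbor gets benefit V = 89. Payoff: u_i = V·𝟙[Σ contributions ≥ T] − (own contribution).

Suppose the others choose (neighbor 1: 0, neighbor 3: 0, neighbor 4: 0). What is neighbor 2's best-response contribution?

0

Others' total = 0. Even contributing 60 gives 60 < 140: no benefit either way.
Best response: 0.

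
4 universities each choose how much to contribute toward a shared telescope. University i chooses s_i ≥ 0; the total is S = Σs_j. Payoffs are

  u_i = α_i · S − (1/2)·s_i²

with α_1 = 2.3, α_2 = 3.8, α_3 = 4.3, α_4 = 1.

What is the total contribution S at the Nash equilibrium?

University i's FOC: ∂u_i/∂s_i = α_i − s_i = 0, so s_i* = α_i.
NE contributions = (2.3, 3.8, 4.3, 1); S = 11.4.

11.4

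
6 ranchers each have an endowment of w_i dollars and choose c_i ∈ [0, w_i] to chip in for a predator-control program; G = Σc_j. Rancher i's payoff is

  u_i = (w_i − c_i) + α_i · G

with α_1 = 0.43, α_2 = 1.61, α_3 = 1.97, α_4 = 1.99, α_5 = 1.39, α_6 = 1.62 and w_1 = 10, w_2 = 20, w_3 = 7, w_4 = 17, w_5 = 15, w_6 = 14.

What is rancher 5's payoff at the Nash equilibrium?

101.47

∂u_i/∂c_i = α_i − 1, so rancher i contributes w_i if α_i > 1, else 0.
α_i > 1 for i ∈ {2, 3, 4, 5, 6}; NE contributions (0, 20, 7, 17, 15, 14), G = 73.
u_5 = (15 − 15) + 1.39·73 = 101.47.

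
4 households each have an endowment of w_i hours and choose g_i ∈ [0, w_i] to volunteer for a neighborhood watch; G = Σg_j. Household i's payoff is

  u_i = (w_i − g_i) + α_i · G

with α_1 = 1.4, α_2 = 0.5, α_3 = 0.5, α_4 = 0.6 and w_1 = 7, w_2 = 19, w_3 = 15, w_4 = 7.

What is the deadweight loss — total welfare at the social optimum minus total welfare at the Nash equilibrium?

82

∂u_i/∂g_i = α_i − 1, so household i contributes w_i if α_i > 1, else 0.
α_i > 1 for i ∈ {1}; NE contributions (7, 0, 0, 0), G = 7.
W^NE = Σw_i − G^NE + (Σα_i)·G^NE = 48 + 2·7 = 62.
Planner: ∂(Σu_j)/∂g_i = Σα_j − 1 = 2 > 0, so everyone contributes w_i; G^SO = 48, W^SO = 48 + 2·48 = 144.
Deadweight loss = 82.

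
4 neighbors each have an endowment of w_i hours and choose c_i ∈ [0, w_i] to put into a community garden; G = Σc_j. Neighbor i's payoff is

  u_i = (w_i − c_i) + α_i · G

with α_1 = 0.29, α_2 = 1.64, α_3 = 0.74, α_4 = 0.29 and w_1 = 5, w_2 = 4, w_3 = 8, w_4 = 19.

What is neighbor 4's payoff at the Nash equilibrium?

20.16

∂u_i/∂c_i = α_i − 1, so neighbor i contributes w_i if α_i > 1, else 0.
α_i > 1 for i ∈ {2}; NE contributions (0, 4, 0, 0), G = 4.
u_4 = (19 − 0) + 0.29·4 = 20.16.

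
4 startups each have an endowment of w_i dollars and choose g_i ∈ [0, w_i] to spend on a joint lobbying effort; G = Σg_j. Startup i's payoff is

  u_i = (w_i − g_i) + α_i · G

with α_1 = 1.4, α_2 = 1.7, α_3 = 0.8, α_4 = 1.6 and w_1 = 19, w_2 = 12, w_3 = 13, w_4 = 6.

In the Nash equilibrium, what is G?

37

∂u_i/∂g_i = α_i − 1, so startup i contributes w_i if α_i > 1, else 0.
α_i > 1 for i ∈ {1, 2, 4}; NE contributions (19, 12, 0, 6), G = 37.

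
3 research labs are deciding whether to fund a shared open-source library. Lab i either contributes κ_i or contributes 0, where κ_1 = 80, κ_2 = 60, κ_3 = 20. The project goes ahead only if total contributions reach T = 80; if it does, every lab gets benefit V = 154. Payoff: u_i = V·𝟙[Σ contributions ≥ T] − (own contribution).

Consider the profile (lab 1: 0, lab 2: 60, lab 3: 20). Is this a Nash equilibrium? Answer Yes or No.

Total = 80 ≥ 80: provided.
Lab 1 (pledges 0, payoff 154): pledging 80 → total 160, payoff 74. No gain.
Lab 2 (pledges 60, payoff 94): dropping to 0 → total 20, payoff 0. No gain.
Lab 3 (pledges 20, payoff 134): dropping to 0 → total 60, payoff 0. No gain.

Yes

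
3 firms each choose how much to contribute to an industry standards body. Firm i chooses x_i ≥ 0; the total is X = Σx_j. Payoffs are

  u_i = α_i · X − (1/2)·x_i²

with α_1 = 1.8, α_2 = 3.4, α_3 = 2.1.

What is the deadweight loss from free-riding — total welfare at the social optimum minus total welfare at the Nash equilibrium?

Firm i's FOC: ∂u_i/∂x_i = α_i − x_i = 0, so x_i* = α_i.
NE contributions = (1.8, 3.4, 2.1); X = 7.3.
W^NE = (Σα)·X − ½Σα_i² = 7.3² − ½·19.21 = 43.685.
Planner sets x_i = Σα_j = 7.3 for every i, so X^SO = 3·7.3 = 21.9.
W^SO = (Σα)·X^SO − ½·3·(Σα)² = (3/2)·7.3² = 79.935.
Deadweight loss = W^SO − W^NE = 36.25.

36.25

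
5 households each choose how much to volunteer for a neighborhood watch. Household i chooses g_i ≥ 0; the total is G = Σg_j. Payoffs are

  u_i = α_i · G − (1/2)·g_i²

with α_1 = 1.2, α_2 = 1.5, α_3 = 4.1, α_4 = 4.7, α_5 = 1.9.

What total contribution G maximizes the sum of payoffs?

Planner FOC: ∂(Σu_j)/∂g_i = (Σα_j) − g_i = 0, so g_i^SO = Σα_j = 13.4 for every i; G^SO = 67.

67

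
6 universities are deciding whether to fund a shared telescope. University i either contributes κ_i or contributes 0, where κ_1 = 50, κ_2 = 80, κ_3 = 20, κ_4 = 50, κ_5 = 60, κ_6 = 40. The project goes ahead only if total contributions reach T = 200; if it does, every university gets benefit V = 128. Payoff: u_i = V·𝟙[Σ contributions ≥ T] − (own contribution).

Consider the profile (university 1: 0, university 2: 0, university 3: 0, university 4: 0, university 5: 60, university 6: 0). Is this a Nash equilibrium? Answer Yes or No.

Total = 60 < 200: not provided.
University 1 (pledges 0, payoff 0): pledging 50 → total 110, payoff -50. No gain.
University 2 (pledges 0, payoff 0): pledging 80 → total 140, payoff -80. No gain.
University 3 (pledges 0, payoff 0): pledging 20 → total 80, payoff -20. No gain.
University 4 (pledges 0, payoff 0): pledging 50 → total 110, payoff -50. No gain.
University 5 (pledges 60, payoff -60): dropping to 0 → total 0, payoff 0. Profitable deviation.

No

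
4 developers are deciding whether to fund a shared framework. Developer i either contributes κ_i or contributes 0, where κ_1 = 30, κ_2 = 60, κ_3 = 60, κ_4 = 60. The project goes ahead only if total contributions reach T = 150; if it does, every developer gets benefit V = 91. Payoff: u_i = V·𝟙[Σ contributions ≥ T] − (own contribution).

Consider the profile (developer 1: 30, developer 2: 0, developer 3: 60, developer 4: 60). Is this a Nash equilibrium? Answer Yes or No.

Total = 150 ≥ 150: provided.
Developer 1 (pledges 30, payoff 61): dropping to 0 → total 120, payoff 0. No gain.
Developer 2 (pledges 0, payoff 91): pledging 60 → total 210, payoff 31. No gain.
Developer 3 (pledges 60, payoff 31): dropping to 0 → total 90, payoff 0. No gain.
Developer 4 (pledges 60, payoff 31): dropping to 0 → total 90, payoff 0. No gain.

Yes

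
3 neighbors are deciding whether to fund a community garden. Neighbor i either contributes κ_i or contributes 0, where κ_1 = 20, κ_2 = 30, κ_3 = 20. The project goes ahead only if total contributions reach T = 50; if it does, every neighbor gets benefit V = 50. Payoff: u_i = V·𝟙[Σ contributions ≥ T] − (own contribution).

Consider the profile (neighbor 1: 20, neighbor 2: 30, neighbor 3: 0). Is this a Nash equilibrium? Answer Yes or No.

Total = 50 ≥ 50: provided.
Neighbor 1 (pledges 20, payoff 30): dropping to 0 → total 30, payoff 0. No gain.
Neighbor 2 (pledges 30, payoff 20): dropping to 0 → total 20, payoff 0. No gain.
Neighbor 3 (pledges 0, payoff 50): pledging 20 → total 70, payoff 30. No gain.

Yes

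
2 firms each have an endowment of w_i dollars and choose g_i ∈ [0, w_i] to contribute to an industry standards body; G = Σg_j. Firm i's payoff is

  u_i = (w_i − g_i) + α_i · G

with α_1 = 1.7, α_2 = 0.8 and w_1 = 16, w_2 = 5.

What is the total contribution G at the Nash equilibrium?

∂u_i/∂g_i = α_i − 1, so firm i contributes w_i if α_i > 1, else 0.
α_i > 1 for i ∈ {1}; NE contributions (16, 0), G = 16.

16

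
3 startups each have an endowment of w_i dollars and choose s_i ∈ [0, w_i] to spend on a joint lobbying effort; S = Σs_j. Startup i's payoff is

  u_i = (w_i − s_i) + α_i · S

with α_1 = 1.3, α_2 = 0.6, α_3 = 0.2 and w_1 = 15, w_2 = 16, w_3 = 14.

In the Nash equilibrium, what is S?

∂u_i/∂s_i = α_i − 1, so startup i contributes w_i if α_i > 1, else 0.
α_i > 1 for i ∈ {1}; NE contributions (15, 0, 0), S = 15.

15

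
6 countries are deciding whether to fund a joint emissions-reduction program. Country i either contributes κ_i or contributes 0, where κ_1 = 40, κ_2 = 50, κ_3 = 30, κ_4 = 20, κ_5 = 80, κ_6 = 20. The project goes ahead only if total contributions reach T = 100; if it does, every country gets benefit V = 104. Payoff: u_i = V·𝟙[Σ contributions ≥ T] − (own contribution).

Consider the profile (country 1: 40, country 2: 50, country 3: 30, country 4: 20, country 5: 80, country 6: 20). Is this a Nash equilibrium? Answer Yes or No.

Total = 240 ≥ 100: provided.
Country 1 (pledges 40, payoff 64): dropping to 0 → total 200, payoff 104. Profitable deviation.

No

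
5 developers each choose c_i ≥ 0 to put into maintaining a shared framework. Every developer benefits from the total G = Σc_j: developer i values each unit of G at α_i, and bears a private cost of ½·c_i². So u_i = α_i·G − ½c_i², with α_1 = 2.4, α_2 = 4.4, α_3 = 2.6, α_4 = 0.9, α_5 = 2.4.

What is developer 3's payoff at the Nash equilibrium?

29.64

Developer i's FOC: ∂u_i/∂c_i = α_i − c_i = 0, so c_i* = α_i.
NE contributions = (2.4, 4.4, 2.6, 0.9, 2.4); G = 12.7.
u_3 = α_3·G − ½·(c_3)² = 2.6·12.7 − ½·2.6² = 29.64.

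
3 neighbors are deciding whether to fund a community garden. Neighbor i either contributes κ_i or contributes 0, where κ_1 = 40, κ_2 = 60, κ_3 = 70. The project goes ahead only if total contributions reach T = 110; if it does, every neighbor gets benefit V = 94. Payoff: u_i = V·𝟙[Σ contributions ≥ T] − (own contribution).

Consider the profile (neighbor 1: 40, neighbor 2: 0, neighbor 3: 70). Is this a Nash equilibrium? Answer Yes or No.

Total = 110 ≥ 110: provided.
Neighbor 1 (pledges 40, payoff 54): dropping to 0 → total 70, payoff 0. No gain.
Neighbor 2 (pledges 0, payoff 94): pledging 60 → total 170, payoff 34. No gain.
Neighbor 3 (pledges 70, payoff 24): dropping to 0 → total 40, payoff 0. No gain.

Yes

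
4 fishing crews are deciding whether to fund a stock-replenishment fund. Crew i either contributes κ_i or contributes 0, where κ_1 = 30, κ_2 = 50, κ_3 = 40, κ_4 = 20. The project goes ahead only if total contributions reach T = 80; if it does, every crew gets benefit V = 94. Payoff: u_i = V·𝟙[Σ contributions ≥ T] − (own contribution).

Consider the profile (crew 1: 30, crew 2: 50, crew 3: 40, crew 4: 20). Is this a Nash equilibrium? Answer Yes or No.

No

Total = 140 ≥ 80: provided.
Crew 1 (pledges 30, payoff 64): dropping to 0 → total 110, payoff 94. Profitable deviation.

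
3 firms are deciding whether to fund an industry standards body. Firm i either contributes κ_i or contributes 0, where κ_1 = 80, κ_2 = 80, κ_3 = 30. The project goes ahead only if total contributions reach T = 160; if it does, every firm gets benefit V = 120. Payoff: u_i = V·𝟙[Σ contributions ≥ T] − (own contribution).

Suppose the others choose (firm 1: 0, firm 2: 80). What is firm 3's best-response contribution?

0

Others' total = 80. Even contributing 30 gives 110 < 160: no benefit either way.
Best response: 0.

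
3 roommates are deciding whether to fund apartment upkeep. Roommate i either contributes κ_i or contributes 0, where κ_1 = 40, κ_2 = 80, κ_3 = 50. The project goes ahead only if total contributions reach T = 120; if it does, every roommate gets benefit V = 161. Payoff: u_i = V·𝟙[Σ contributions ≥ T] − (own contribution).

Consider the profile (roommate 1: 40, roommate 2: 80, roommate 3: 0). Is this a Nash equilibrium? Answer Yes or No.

Yes

Total = 120 ≥ 120: provided.
Roommate 1 (pledges 40, payoff 121): dropping to 0 → total 80, payoff 0. No gain.
Roommate 2 (pledges 80, payoff 81): dropping to 0 → total 40, payoff 0. No gain.
Roommate 3 (pledges 0, payoff 161): pledging 50 → total 170, payoff 111. No gain.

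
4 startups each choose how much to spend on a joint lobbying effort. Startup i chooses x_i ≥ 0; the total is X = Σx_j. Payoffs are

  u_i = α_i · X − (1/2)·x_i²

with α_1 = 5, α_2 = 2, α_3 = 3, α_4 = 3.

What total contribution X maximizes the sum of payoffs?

52

Planner FOC: ∂(Σu_j)/∂x_i = (Σα_j) − x_i = 0, so x_i^SO = Σα_j = 13 for every i; X^SO = 52.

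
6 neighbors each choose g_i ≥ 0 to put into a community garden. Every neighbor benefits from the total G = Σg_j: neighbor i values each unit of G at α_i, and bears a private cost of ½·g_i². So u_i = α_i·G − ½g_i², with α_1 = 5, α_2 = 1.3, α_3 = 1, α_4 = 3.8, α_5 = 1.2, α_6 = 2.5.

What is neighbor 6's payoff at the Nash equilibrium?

Neighbor i's FOC: ∂u_i/∂g_i = α_i − g_i = 0, so g_i* = α_i.
NE contributions = (5, 1.3, 1, 3.8, 1.2, 2.5); G = 14.8.
u_6 = α_6·G − ½·(g_6)² = 2.5·14.8 − ½·2.5² = 33.875.

33.875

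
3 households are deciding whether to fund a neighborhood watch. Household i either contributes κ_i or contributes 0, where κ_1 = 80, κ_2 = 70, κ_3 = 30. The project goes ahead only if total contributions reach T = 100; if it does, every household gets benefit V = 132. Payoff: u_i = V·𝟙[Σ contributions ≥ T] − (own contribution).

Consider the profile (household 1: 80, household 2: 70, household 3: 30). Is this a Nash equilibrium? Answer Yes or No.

No

Total = 180 ≥ 100: provided.
Household 1 (pledges 80, payoff 52): dropping to 0 → total 100, payoff 132. Profitable deviation.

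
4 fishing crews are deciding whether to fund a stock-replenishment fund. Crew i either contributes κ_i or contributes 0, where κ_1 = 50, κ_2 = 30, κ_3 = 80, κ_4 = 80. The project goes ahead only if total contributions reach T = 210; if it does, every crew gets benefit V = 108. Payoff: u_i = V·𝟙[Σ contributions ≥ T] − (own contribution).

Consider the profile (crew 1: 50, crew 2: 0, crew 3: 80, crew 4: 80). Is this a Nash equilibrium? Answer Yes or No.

Total = 210 ≥ 210: provided.
Crew 1 (pledges 50, payoff 58): dropping to 0 → total 160, payoff 0. No gain.
Crew 2 (pledges 0, payoff 108): pledging 30 → total 240, payoff 78. No gain.
Crew 3 (pledges 80, payoff 28): dropping to 0 → total 130, payoff 0. No gain.
Crew 4 (pledges 80, payoff 28): dropping to 0 → total 130, payoff 0. No gain.

Yes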